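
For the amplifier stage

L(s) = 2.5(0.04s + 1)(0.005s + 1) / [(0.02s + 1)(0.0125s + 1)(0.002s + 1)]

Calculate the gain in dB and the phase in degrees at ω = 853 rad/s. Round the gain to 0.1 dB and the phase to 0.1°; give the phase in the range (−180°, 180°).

At ω = 853 rad/s:
zero (1 + j853·0.04) = 1 + j34.12 → |·| ≈ 34.135, ∠ ≈ 88.32°
zero (1 + j853·0.005) = 1 + j4.265 → |·| ≈ 4.3807, ∠ ≈ 76.80°
pole (1 + j853·0.02) = 1 + j17.06 → |·| ≈ 17.089, ∠ ≈ 86.65°
pole (1 + j853·0.0125) = 1 + j10.6625 → |·| ≈ 10.709, ∠ ≈ 84.64°
pole (1 + j853·0.002) = 1 + j1.706 → |·| ≈ 1.9775, ∠ ≈ 59.62°
|L| = 2.5 · 34.135 · 4.3807 / (17.089 · 10.709 · 1.9775) ≈ 1.033
Gain = 20 log₁₀(1.033) ≈ 0.28 dB
∠L = (88.32° + 76.80°) − (86.65° + 84.64° + 59.62°) = -65.79°

0.3 dB, -65.8°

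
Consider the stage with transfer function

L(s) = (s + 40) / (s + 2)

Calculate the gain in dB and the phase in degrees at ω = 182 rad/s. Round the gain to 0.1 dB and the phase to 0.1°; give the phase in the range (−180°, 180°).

0.2 dB, -11.8°

Substitute s = j182:
Numerator: (j182) + 40 = 40 + j182
Denominator: (j182) + 2 = 2 + j182
|N| = √(40² + 182²) ≈ 186.34, ∠N ≈ 77.60°
|D| = √(2² + 182²) ≈ 182.01, ∠D ≈ 89.37°
|L| = 186.34 / 182.01 ≈ 1.0238
Gain = 20 log₁₀(1.0238) ≈ 0.20 dB
∠L = 77.60° − 89.37° = -11.77°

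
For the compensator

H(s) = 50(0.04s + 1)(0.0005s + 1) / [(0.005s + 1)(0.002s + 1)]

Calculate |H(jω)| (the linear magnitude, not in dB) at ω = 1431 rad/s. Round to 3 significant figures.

161

At ω = 1431 rad/s:
zero (1 + j1431·0.04) = 1 + j57.24 → |·| ≈ 57.249, ∠ ≈ 89.00°
zero (1 + j1431·0.0005) = 1 + j0.7155 → |·| ≈ 1.2296, ∠ ≈ 35.58°
pole (1 + j1431·0.005) = 1 + j7.155 → |·| ≈ 7.2245, ∠ ≈ 82.04°
pole (1 + j1431·0.002) = 1 + j2.862 → |·| ≈ 3.0317, ∠ ≈ 70.74°
|H| = 50 · 57.249 · 1.2296 / (7.2245 · 3.0317) ≈ 160.7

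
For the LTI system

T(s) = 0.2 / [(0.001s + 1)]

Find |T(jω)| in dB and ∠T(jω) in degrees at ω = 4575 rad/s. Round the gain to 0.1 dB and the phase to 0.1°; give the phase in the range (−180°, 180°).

At ω = 4575 rad/s:
pole (1 + j4575·0.001) = 1 + j4.575 → |·| ≈ 4.683, ∠ ≈ 77.67°
|T| = 0.2 · 1 / (4.683) ≈ 0.042708
Gain = 20 log₁₀(0.042708) ≈ -27.39 dB
∠T = (0°) − (77.67°) = -77.67°

-27.4 dB, -77.7°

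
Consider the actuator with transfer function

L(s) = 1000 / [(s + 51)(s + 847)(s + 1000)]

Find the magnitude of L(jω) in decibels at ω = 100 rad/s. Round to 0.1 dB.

At s = jω = j100:
pole (s+51): 51 + j100 → |·| = √(51²+100²) = √12601 ≈ 112.25, ∠ = arctan(100/51) ≈ 62.98°
pole (s+847): 847 + j100 → |·| = √(847²+100²) = √727409 ≈ 852.88, ∠ = arctan(100/847) ≈ 6.73°
pole (s+1000): 1000 + j100 → |·| = √(1000²+100²) = √1010000 ≈ 1005, ∠ = arctan(100/1000) ≈ 5.71°
|L| = 1000 / 9.6214e+07 ≈ 1.0393e-05
Gain = 20 log₁₀(1.0393e-05) ≈ -99.67 dB

-99.7 dB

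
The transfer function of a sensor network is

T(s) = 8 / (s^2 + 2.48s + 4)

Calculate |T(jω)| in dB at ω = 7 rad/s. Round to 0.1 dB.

-15.6 dB

At s = jω = j7:
quadratic: (j7)² + 2.48·j7 + 4 = -45 + j17.36 → |·| ≈ 48.232, ∠ ≈ 158.90°
|T| = 8 / 48.232 ≈ 0.16586
Gain = 20 log₁₀(0.16586) ≈ -15.61 dB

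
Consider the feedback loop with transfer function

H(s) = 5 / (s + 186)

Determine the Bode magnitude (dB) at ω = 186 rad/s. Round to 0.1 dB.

-34.4 dB

Substitute s = j186:
Numerator: 5 = 5 + j0
Denominator: (j186) + 186 = 186 + j186
|N| = √(5² + 0²) ≈ 5, ∠N ≈ 0.00°
|D| = √(186² + 186²) ≈ 263.04, ∠D ≈ 45.00°
|H| = 5 / 263.04 ≈ 0.019009
Gain = 20 log₁₀(0.019009) ≈ -34.42 dB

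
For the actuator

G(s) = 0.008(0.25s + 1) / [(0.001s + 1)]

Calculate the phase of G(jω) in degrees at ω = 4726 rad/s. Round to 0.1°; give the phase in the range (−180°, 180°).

At ω = 4726 rad/s:
zero (1 + j4726·0.25) = 1 + j1181.5 → |·| ≈ 1181.5, ∠ ≈ 89.95°
pole (1 + j4726·0.001) = 1 + j4.726 → |·| ≈ 4.8306, ∠ ≈ 78.05°
∠G = (89.95°) − (78.05°) = 11.90°

11.9°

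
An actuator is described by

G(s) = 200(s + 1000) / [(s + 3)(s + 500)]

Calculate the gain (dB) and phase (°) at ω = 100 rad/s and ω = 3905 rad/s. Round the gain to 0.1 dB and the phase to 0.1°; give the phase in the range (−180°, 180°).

At s = jω = j100:
zero (s+1000): 1000 + j100 → |·| = √(1000²+100²) = √1010000 ≈ 1005, ∠ = arctan(100/1000) ≈ 5.71°
pole (s+3): 3 + j100 → |·| = √(3²+100²) = √10009 ≈ 100.04, ∠ = arctan(100/3) ≈ 88.28°
pole (s+500): 500 + j100 → |·| = √(500²+100²) = √260000 ≈ 509.9, ∠ = arctan(100/500) ≈ 11.31°
|G| = 200 · 1005 / 51010 ≈ 3.9404
Gain = 20 log₁₀(3.9404) ≈ 11.91 dB
∠G = 5.71° − 99.59° = -93.88°

At s = jω = j3905:
zero (s+1000): 1000 + j3905 → |·| = √(1000²+3905²) = √16249025 ≈ 4031, ∠ = arctan(3905/1000) ≈ 75.64°
pole (s+3): 3 + j3905 → |·| = √(3²+3905²) = √15249034 ≈ 3905, ∠ = arctan(3905/3) ≈ 89.96°
pole (s+500): 500 + j3905 → |·| = √(500²+3905²) = √15499025 ≈ 3936.9, ∠ = arctan(3905/500) ≈ 82.70°
|G| = 200 · 4031 / 1.5374e+07 ≈ 0.052439
Gain = 20 log₁₀(0.052439) ≈ -25.61 dB
∠G = 75.64° − 172.66° = -97.02°

ω = 100: 11.9 dB, -93.9°; ω = 3905: -25.6 dB, -97.0°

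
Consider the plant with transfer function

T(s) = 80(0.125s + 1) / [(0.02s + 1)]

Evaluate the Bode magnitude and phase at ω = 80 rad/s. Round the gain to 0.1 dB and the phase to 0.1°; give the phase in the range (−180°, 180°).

52.6 dB, 26.3°

At ω = 80 rad/s:
zero (1 + j80·0.125) = 1 + j10 → |·| ≈ 10.05, ∠ ≈ 84.29°
pole (1 + j80·0.02) = 1 + j1.6 → |·| ≈ 1.8868, ∠ ≈ 57.99°
|T| = 80 · 10.05 / (1.8868) ≈ 426.12
Gain = 20 log₁₀(426.12) ≈ 52.59 dB
∠T = (84.29°) − (57.99°) = 26.30°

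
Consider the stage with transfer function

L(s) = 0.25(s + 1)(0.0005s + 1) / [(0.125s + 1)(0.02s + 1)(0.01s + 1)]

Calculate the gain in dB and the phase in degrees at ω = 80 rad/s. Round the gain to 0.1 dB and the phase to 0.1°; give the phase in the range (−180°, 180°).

-1.7 dB, -89.4°

At ω = 80 rad/s:
zero (1 + j80·1) = 1 + j80 → |·| ≈ 80.006, ∠ ≈ 89.28°
zero (1 + j80·0.0005) = 1 + j0.04 → |·| ≈ 1.0008, ∠ ≈ 2.29°
pole (1 + j80·0.125) = 1 + j10 → |·| ≈ 10.05, ∠ ≈ 84.29°
pole (1 + j80·0.02) = 1 + j1.6 → |·| ≈ 1.8868, ∠ ≈ 57.99°
pole (1 + j80·0.01) = 1 + j0.8 → |·| ≈ 1.2806, ∠ ≈ 38.66°
|L| = 0.25 · 80.006 · 1.0008 / (10.05 · 1.8868 · 1.2806) ≈ 0.82434
Gain = 20 log₁₀(0.82434) ≈ -1.68 dB
∠L = (89.28° + 2.29°) − (84.29° + 57.99° + 38.66°) = -89.37°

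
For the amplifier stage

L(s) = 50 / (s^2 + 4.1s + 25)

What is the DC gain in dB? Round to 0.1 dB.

6.0 dB

L(0) = 50 / 25 = 2
20 log₁₀(2) ≈ 6.02 dB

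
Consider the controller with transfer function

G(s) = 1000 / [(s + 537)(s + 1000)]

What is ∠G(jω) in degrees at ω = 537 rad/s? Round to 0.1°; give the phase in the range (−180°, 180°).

At s = jω = j537:
pole (s+537): 537 + j537 → |·| = √(537²+537²) = √576738 ≈ 759.43, ∠ = arctan(537/537) ≈ 45.00°
pole (s+1000): 1000 + j537 → |·| = √(1000²+537²) = √1288369 ≈ 1135.1, ∠ = arctan(537/1000) ≈ 28.24°
∠G = 0.00° − 73.24° = -73.24°

-73.2°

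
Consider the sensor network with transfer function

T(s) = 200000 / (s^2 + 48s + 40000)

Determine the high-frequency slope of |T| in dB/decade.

Each pole contributes −20 dB/decade at high frequency; each zero contributes +20 dB/decade.
Net: 0 zero(s) − 2 pole(s) → -40 dB/decade.

-40 dB/decade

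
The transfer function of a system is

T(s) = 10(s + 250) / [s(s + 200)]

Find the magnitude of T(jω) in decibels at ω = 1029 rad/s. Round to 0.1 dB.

-40.2 dB

At s = jω = j1029:
zero (s+250): 250 + j1029 → |·| = √(250²+1029²) = √1121341 ≈ 1058.9, ∠ = arctan(1029/250) ≈ 76.34°
pole (s+200): 200 + j1029 → |·| = √(200²+1029²) = √1098841 ≈ 1048.3, ∠ = arctan(1029/200) ≈ 79.00°
pole at origin: |s| = 1029, ∠ = 90.00° (in denominator)
|T| = 10 · 1058.9 / 1.0787e+06 ≈ 0.0098164
Gain = 20 log₁₀(0.0098164) ≈ -40.16 dB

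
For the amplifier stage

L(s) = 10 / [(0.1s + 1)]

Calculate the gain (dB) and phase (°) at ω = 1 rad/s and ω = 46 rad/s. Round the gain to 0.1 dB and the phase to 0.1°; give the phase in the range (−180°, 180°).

At ω = 1 rad/s:
pole (1 + j1·0.1) = 1 + j0.1 → |·| ≈ 1.005, ∠ ≈ 5.71°
|L| = 10 · 1 / (1.005) ≈ 9.9502
Gain = 20 log₁₀(9.9502) ≈ 19.96 dB
∠L = (0°) − (5.71°) = -5.71°

At ω = 46 rad/s:
pole (1 + j46·0.1) = 1 + j4.6 → |·| ≈ 4.7074, ∠ ≈ 77.74°
|L| = 10 · 1 / (4.7074) ≈ 2.1243
Gain = 20 log₁₀(2.1243) ≈ 6.54 dB
∠L = (0°) − (77.74°) = -77.74°

ω = 1: 20.0 dB, -5.7°; ω = 46: 6.5 dB, -77.7°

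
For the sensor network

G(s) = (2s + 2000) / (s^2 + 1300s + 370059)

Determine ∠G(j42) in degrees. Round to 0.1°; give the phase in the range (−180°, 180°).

Substitute s = j42:
Numerator: 2(j42) + 2000 = 2000 + j84
Denominator: (j42)^2 + 1300(j42) + 370059 = 368295 + j54600
|N| = √(2000² + 84²) ≈ 2001.8, ∠N ≈ 2.41°
|D| = √(368295² + 54600²) ≈ 3.7232e+05, ∠D ≈ 8.43°
∠G = 2.41° − 8.43° = -6.02°

-6.0°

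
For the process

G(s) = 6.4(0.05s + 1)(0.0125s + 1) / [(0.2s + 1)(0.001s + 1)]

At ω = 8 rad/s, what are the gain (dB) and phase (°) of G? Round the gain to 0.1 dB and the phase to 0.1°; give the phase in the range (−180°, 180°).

At ω = 8 rad/s:
zero (1 + j8·0.05) = 1 + j0.4 → |·| ≈ 1.077, ∠ ≈ 21.80°
zero (1 + j8·0.0125) = 1 + j0.1 → |·| ≈ 1.005, ∠ ≈ 5.71°
pole (1 + j8·0.2) = 1 + j1.6 → |·| ≈ 1.8868, ∠ ≈ 57.99°
pole (1 + j8·0.001) = 1 + j0.008 → |·| ≈ 1, ∠ ≈ 0.46°
|G| = 6.4 · 1.077 · 1.005 / (1.8868 · 1) ≈ 3.6714
Gain = 20 log₁₀(3.6714) ≈ 11.30 dB
∠G = (21.80° + 5.71°) − (57.99° + 0.46°) = -30.94°

11.3 dB, -30.9°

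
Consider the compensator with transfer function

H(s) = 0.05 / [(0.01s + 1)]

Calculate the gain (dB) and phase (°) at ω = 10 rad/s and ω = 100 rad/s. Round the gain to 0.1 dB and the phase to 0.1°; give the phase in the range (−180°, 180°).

At ω = 10 rad/s:
pole (1 + j10·0.01) = 1 + j0.1 → |·| ≈ 1.005, ∠ ≈ 5.71°
|H| = 0.05 · 1 / (1.005) ≈ 0.049751
Gain = 20 log₁₀(0.049751) ≈ -26.06 dB
∠H = (0°) − (5.71°) = -5.71°

At ω = 100 rad/s:
pole (1 + j100·0.01) = 1 + j1 → |·| ≈ 1.4142, ∠ ≈ 45.00°
|H| = 0.05 · 1 / (1.4142) ≈ 0.035356
Gain = 20 log₁₀(0.035356) ≈ -29.03 dB
∠H = (0°) − (45.00°) = -45.00°

ω = 10: -26.1 dB, -5.7°; ω = 100: -29.0 dB, -45.0°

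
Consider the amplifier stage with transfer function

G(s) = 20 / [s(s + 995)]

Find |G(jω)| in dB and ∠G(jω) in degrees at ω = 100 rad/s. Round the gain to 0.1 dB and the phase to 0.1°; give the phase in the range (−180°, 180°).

At s = jω = j100:
pole (s+995): 995 + j100 → |·| = √(995²+100²) = √1000025 ≈ 1000, ∠ = arctan(100/995) ≈ 5.74°
pole at origin: |s| = 100, ∠ = 90.00° (in denominator)
|G| = 20 / 1e+05 ≈ 0.0002
Gain = 20 log₁₀(0.0002) ≈ -73.98 dB
∠G = 0.00° − 95.74° = -95.74°

-74.0 dB, -95.7°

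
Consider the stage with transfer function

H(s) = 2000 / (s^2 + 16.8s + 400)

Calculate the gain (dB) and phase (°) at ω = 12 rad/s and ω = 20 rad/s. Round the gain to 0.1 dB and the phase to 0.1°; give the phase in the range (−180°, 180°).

At s = jω = j12:
quadratic: (j12)² + 16.8·j12 + 400 = 256 + j201.6 → |·| ≈ 325.85, ∠ ≈ 38.22°
|H| = 2000 / 325.85 ≈ 6.1378
Gain = 20 log₁₀(6.1378) ≈ 15.76 dB
∠H = 0.00° − 38.22° = -38.22°

At s = jω = j20:
quadratic: (j20)² + 16.8·j20 + 400 = 0 + j336 → |·| ≈ 336, ∠ ≈ 90.00°
|H| = 2000 / 336 ≈ 5.9524
Gain = 20 log₁₀(5.9524) ≈ 15.49 dB
∠H = 0.00° − 90.00° = -90.00°

ω = 12: 15.8 dB, -38.2°; ω = 20: 15.5 dB, -90.0°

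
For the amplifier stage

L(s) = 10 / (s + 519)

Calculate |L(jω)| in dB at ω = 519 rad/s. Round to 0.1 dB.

At s = jω = j519:
pole (s+519): 519 + j519 → |·| = √(519²+519²) = √538722 ≈ 733.98, ∠ = arctan(519/519) ≈ 45.00°
|L| = 10 / 733.98 ≈ 0.013624
Gain = 20 log₁₀(0.013624) ≈ -37.31 dB

-37.3 dB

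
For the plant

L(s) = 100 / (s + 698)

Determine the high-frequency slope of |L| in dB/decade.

-20 dB/decade

Each pole contributes −20 dB/decade at high frequency; each zero contributes +20 dB/decade.
Net: 0 zero(s) − 1 pole(s) → -20 dB/decade.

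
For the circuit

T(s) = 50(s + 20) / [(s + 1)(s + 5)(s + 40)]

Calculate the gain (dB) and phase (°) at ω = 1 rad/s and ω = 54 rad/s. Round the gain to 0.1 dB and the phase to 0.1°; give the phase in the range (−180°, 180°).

At s = jω = j1:
zero (s+20): 20 + j1 → |·| = √(20²+1²) = √401 ≈ 20.025, ∠ = arctan(1/20) ≈ 2.86°
pole (s+1): 1 + j1 → |·| = √(1²+1²) = √2 ≈ 1.4142, ∠ = arctan(1/1) ≈ 45.00°
pole (s+5): 5 + j1 → |·| = √(5²+1²) = √26 ≈ 5.099, ∠ = arctan(1/5) ≈ 11.31°
pole (s+40): 40 + j1 → |·| = √(40²+1²) = √1601 ≈ 40.012, ∠ = arctan(1/40) ≈ 1.43°
|T| = 50 · 20.025 / 288.53 ≈ 3.4702
Gain = 20 log₁₀(3.4702) ≈ 10.81 dB
∠T = 2.86° − 57.74° = -54.88°

At s = jω = j54:
zero (s+20): 20 + j54 → |·| = √(20²+54²) = √3316 ≈ 57.585, ∠ = arctan(54/20) ≈ 69.68°
pole (s+1): 1 + j54 → |·| = √(1²+54²) = √2917 ≈ 54.009, ∠ = arctan(54/1) ≈ 88.94°
pole (s+5): 5 + j54 → |·| = √(5²+54²) = √2941 ≈ 54.231, ∠ = arctan(54/5) ≈ 84.71°
pole (s+40): 40 + j54 → |·| = √(40²+54²) = √4516 ≈ 67.201, ∠ = arctan(54/40) ≈ 53.47°
|T| = 50 · 57.585 / 1.9683e+05 ≈ 0.014628
Gain = 20 log₁₀(0.014628) ≈ -36.70 dB
∠T = 69.68° − 227.12° = -157.44°

ω = 1: 10.8 dB, -54.9°; ω = 54: -36.7 dB, -157.4°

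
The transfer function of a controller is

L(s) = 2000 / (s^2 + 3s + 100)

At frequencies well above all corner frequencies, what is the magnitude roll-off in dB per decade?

Each pole contributes −20 dB/decade at high frequency; each zero contributes +20 dB/decade.
Net: 0 zero(s) − 2 pole(s) → -40 dB/decade.

-40 dB/decade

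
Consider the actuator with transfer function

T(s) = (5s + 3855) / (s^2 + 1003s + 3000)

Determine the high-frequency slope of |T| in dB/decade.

-20 dB/decade

Each pole contributes −20 dB/decade at high frequency; each zero contributes +20 dB/decade.
Net: 1 zero(s) − 2 pole(s) → -20 dB/decade.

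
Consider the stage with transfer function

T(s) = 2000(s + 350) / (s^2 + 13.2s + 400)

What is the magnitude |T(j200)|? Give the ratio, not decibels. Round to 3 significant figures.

20.3

At s = jω = j200:
zero (s+350): 350 + j200 → |·| = √(350²+200²) = √162500 ≈ 403.11, ∠ = arctan(200/350) ≈ 29.74°
quadratic: (j200)² + 13.2·j200 + 400 = -39600 + j2640 → |·| ≈ 39688, ∠ ≈ 176.19°
|T| = 2000 · 403.11 / 39688 ≈ 20.314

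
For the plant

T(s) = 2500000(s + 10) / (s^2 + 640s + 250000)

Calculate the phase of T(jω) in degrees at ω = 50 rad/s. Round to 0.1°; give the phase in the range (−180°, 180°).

71.3°

At s = jω = j50:
zero (s+10): 10 + j50 → |·| = √(10²+50²) = √2600 ≈ 50.99, ∠ = arctan(50/10) ≈ 78.69°
quadratic: (j50)² + 640·j50 + 250000 = 247500 + j32000 → |·| ≈ 2.4956e+05, ∠ ≈ 7.37°
∠T = 78.69° − 7.37° = 71.32°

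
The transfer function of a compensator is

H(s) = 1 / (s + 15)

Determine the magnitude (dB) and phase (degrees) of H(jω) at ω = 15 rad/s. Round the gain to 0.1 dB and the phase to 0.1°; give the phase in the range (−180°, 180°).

At s = jω = j15:
pole (s+15): 15 + j15 → |·| = √(15²+15²) = √450 ≈ 21.213, ∠ = arctan(15/15) ≈ 45.00°
|H| = 1 / 21.213 ≈ 0.047141
Gain = 20 log₁₀(0.047141) ≈ -26.53 dB
∠H = 0.00° − 45.00° = -45.00°

-26.5 dB, -45.0°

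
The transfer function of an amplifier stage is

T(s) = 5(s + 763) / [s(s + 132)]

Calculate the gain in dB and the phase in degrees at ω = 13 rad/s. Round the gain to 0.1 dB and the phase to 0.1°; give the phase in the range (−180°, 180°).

6.9 dB, -94.6°

At s = jω = j13:
zero (s+763): 763 + j13 → |·| = √(763²+13²) = √582338 ≈ 763.11, ∠ = arctan(13/763) ≈ 0.98°
pole (s+132): 132 + j13 → |·| = √(132²+13²) = √17593 ≈ 132.64, ∠ = arctan(13/132) ≈ 5.62°
pole at origin: |s| = 13, ∠ = 90.00° (in denominator)
|T| = 5 · 763.11 / 1724.3 ≈ 2.2128
Gain = 20 log₁₀(2.2128) ≈ 6.90 dB
∠T = 0.98° − 95.62° = -94.64°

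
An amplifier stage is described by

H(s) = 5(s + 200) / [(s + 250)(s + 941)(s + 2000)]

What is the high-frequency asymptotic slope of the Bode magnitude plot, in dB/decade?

-40 dB/decade

Each pole contributes −20 dB/decade at high frequency; each zero contributes +20 dB/decade.
Net: 1 zero(s) − 3 pole(s) → -40 dB/decade.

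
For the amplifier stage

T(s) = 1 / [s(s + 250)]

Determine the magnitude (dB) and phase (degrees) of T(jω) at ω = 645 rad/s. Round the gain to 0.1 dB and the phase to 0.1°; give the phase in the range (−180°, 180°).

-113.0 dB, -158.8°

At s = jω = j645:
pole (s+250): 250 + j645 → |·| = √(250²+645²) = √478525 ≈ 691.76, ∠ = arctan(645/250) ≈ 68.81°
pole at origin: |s| = 645, ∠ = 90.00° (in denominator)
|T| = 1 / 4.4619e+05 ≈ 2.2412e-06
Gain = 20 log₁₀(2.2412e-06) ≈ -112.99 dB
∠T = 0.00° − 158.81° = -158.81°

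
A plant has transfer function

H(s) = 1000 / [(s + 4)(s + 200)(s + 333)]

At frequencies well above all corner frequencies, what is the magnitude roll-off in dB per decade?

Each pole contributes −20 dB/decade at high frequency; each zero contributes +20 dB/decade.
Net: 0 zero(s) − 3 pole(s) → -60 dB/decade.

-60 dB/decade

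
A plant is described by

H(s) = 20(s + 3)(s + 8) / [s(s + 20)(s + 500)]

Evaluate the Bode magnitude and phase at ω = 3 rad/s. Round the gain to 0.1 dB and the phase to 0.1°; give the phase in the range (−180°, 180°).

-32.4 dB, -33.3°

At s = jω = j3:
zero (s+3): 3 + j3 → |·| = √(3²+3²) = √18 ≈ 4.2426, ∠ = arctan(3/3) ≈ 45.00°
zero (s+8): 8 + j3 → |·| = √(8²+3²) = √73 ≈ 8.544, ∠ = arctan(3/8) ≈ 20.56°
pole (s+20): 20 + j3 → |·| = √(20²+3²) = √409 ≈ 20.224, ∠ = arctan(3/20) ≈ 8.53°
pole (s+500): 500 + j3 → |·| = √(500²+3²) = √250009 ≈ 500.01, ∠ = arctan(3/500) ≈ 0.34°
pole at origin: |s| = 3, ∠ = 90.00° (in denominator)
|H| = 20 · 36.249 / 30337 ≈ 0.023898
Gain = 20 log₁₀(0.023898) ≈ -32.43 dB
∠H = 65.56° − 98.87° = -33.31°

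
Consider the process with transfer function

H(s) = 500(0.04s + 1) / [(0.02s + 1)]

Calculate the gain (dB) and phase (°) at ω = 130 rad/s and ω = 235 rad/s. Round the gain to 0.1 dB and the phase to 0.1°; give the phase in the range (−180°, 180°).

ω = 130: 59.6 dB, 10.2°; ω = 235: 59.9 dB, 5.9°

At ω = 130 rad/s:
zero (1 + j130·0.04) = 1 + j5.2 → |·| ≈ 5.2953, ∠ ≈ 79.11°
pole (1 + j130·0.02) = 1 + j2.6 → |·| ≈ 2.7857, ∠ ≈ 68.96°
|H| = 500 · 5.2953 / (2.7857) ≈ 950.44
Gain = 20 log₁₀(950.44) ≈ 59.56 dB
∠H = (79.11°) − (68.96°) = 10.15°

At ω = 235 rad/s:
zero (1 + j235·0.04) = 1 + j9.4 → |·| ≈ 9.453, ∠ ≈ 83.93°
pole (1 + j235·0.02) = 1 + j4.7 → |·| ≈ 4.8052, ∠ ≈ 77.99°
|H| = 500 · 9.453 / (4.8052) ≈ 983.62
Gain = 20 log₁₀(983.62) ≈ 59.86 dB
∠H = (83.93°) − (77.99°) = 5.94°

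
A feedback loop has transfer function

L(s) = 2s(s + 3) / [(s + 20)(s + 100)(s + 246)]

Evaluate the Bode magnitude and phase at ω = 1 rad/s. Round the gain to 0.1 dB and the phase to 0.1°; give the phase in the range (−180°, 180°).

At s = jω = j1:
zero (s+3): 3 + j1 → |·| = √(3²+1²) = √10 ≈ 3.1623, ∠ = arctan(1/3) ≈ 18.43°
zero at origin: s = j1 → |·| = 1, ∠ = 90.00°
pole (s+20): 20 + j1 → |·| = √(20²+1²) = √401 ≈ 20.025, ∠ = arctan(1/20) ≈ 2.86°
pole (s+100): 100 + j1 → |·| = √(100²+1²) = √10001 ≈ 100, ∠ = arctan(1/100) ≈ 0.57°
pole (s+246): 246 + j1 → |·| = √(246²+1²) = √60517 ≈ 246, ∠ = arctan(1/246) ≈ 0.23°
|L| = 2 · 3.1623 / 4.9261e+05 ≈ 1.2839e-05
Gain = 20 log₁₀(1.2839e-05) ≈ -97.83 dB
∠L = 108.43° − 3.66° = 104.77°

-97.8 dB, 104.8°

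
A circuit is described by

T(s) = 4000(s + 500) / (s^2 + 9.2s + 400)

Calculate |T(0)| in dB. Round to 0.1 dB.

74.0 dB

T(0) = 4000·500 / 400 = 5000
20 log₁₀(5000) ≈ 73.98 dB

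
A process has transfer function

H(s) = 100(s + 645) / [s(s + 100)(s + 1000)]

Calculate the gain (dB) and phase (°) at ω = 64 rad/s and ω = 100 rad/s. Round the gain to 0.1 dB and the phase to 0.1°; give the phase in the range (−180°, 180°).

At s = jω = j64:
zero (s+645): 645 + j64 → |·| = √(645²+64²) = √420121 ≈ 648.17, ∠ = arctan(64/645) ≈ 5.67°
pole (s+100): 100 + j64 → |·| = √(100²+64²) = √14096 ≈ 118.73, ∠ = arctan(64/100) ≈ 32.62°
pole (s+1000): 1000 + j64 → |·| = √(1000²+64²) = √1004096 ≈ 1002, ∠ = arctan(64/1000) ≈ 3.66°
pole at origin: |s| = 64, ∠ = 90.00° (in denominator)
|H| = 100 · 648.17 / 7.6139e+06 ≈ 0.008513
Gain = 20 log₁₀(0.008513) ≈ -41.40 dB
∠H = 5.67° − 126.28° = -120.61°

At s = jω = j100:
zero (s+645): 645 + j100 → |·| = √(645²+100²) = √426025 ≈ 652.71, ∠ = arctan(100/645) ≈ 8.81°
pole (s+100): 100 + j100 → |·| = √(100²+100²) = √20000 ≈ 141.42, ∠ = arctan(100/100) ≈ 45.00°
pole (s+1000): 1000 + j100 → |·| = √(1000²+100²) = √1010000 ≈ 1005, ∠ = arctan(100/1000) ≈ 5.71°
pole at origin: |s| = 100, ∠ = 90.00° (in denominator)
|H| = 100 · 652.71 / 1.4213e+07 ≈ 0.0045923
Gain = 20 log₁₀(0.0045923) ≈ -46.76 dB
∠H = 8.81° − 140.71° = -131.90°

ω = 64: -41.4 dB, -120.6°; ω = 100: -46.8 dB, -131.9°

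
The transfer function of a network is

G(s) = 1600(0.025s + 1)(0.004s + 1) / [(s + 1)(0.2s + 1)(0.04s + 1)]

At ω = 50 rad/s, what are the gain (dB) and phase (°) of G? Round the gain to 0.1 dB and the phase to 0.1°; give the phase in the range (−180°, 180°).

7.3 dB, -173.9°

At ω = 50 rad/s:
zero (1 + j50·0.025) = 1 + j1.25 → |·| ≈ 1.6008, ∠ ≈ 51.34°
zero (1 + j50·0.004) = 1 + j0.2 → |·| ≈ 1.0198, ∠ ≈ 11.31°
pole (1 + j50·1) = 1 + j50 → |·| ≈ 50.01, ∠ ≈ 88.85°
pole (1 + j50·0.2) = 1 + j10 → |·| ≈ 10.05, ∠ ≈ 84.29°
pole (1 + j50·0.04) = 1 + j2 → |·| ≈ 2.2361, ∠ ≈ 63.43°
|G| = 1600 · 1.6008 · 1.0198 / (50.01 · 10.05 · 2.2361) ≈ 2.3241
Gain = 20 log₁₀(2.3241) ≈ 7.33 dB
∠G = (51.34° + 11.31°) − (88.85° + 84.29° + 63.43°) = -173.92°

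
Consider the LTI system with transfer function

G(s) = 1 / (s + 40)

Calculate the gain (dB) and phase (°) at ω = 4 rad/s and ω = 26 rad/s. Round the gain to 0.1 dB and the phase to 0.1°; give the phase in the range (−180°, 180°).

At s = jω = j4:
pole (s+40): 40 + j4 → |·| = √(40²+4²) = √1616 ≈ 40.2, ∠ = arctan(4/40) ≈ 5.71°
|G| = 1 / 40.2 ≈ 0.024876
Gain = 20 log₁₀(0.024876) ≈ -32.08 dB
∠G = 0.00° − 5.71° = -5.71°

At s = jω = j26:
pole (s+40): 40 + j26 → |·| = √(40²+26²) = √2276 ≈ 47.707, ∠ = arctan(26/40) ≈ 33.02°
|G| = 1 / 47.707 ≈ 0.020961
Gain = 20 log₁₀(0.020961) ≈ -33.57 dB
∠G = 0.00° − 33.02° = -33.02°

ω = 4: -32.1 dB, -5.7°; ω = 26: -33.6 dB, -33.0°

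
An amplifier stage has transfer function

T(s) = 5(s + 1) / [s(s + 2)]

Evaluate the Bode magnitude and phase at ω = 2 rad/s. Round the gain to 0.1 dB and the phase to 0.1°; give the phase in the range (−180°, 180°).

At s = jω = j2:
zero (s+1): 1 + j2 → |·| = √(1²+2²) = √5 ≈ 2.2361, ∠ = arctan(2/1) ≈ 63.43°
pole (s+2): 2 + j2 → |·| = √(2²+2²) = √8 ≈ 2.8284, ∠ = arctan(2/2) ≈ 45.00°
pole at origin: |s| = 2, ∠ = 90.00° (in denominator)
|T| = 5 · 2.2361 / 5.6568 ≈ 1.9765
Gain = 20 log₁₀(1.9765) ≈ 5.92 dB
∠T = 63.43° − 135.00° = -71.57°

5.9 dB, -71.6°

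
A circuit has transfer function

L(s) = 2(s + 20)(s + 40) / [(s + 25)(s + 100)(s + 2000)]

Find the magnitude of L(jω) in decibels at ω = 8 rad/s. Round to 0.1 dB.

-69.5 dB

At s = jω = j8:
zero (s+20): 20 + j8 → |·| = √(20²+8²) = √464 ≈ 21.541, ∠ = arctan(8/20) ≈ 21.80°
zero (s+40): 40 + j8 → |·| = √(40²+8²) = √1664 ≈ 40.792, ∠ = arctan(8/40) ≈ 11.31°
pole (s+25): 25 + j8 → |·| = √(25²+8²) = √689 ≈ 26.249, ∠ = arctan(8/25) ≈ 17.74°
pole (s+100): 100 + j8 → |·| = √(100²+8²) = √10064 ≈ 100.32, ∠ = arctan(8/100) ≈ 4.57°
pole (s+2000): 2000 + j8 → |·| = √(2000²+8²) = √4000064 ≈ 2000, ∠ = arctan(8/2000) ≈ 0.23°
|L| = 2 · 878.7 / 5.2666e+06 ≈ 0.00033369
Gain = 20 log₁₀(0.00033369) ≈ -69.53 dB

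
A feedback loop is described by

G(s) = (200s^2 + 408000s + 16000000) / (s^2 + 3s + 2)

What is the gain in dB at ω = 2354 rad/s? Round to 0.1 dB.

48.4 dB

Substitute s = j2354:
Numerator: 200(j2354)^2 + 408000(j2354) + 16000000 = -1092263200 + j960432000
Denominator: (j2354)^2 + 3(j2354) + 2 = -5541314 + j7062
|N| = √(1092263200² + 960432000²) ≈ 1.4545e+09, ∠N ≈ 138.67°
|D| = √(5541314² + 7062²) ≈ 5.5413e+06, ∠D ≈ 179.93°
|G| = 1.4545e+09 / 5.5413e+06 ≈ 262.48
Gain = 20 log₁₀(262.48) ≈ 48.38 dB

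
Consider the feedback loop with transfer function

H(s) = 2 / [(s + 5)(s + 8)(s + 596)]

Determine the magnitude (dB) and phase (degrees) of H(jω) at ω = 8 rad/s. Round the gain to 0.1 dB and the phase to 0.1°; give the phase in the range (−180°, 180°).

-90.1 dB, -103.8°

At s = jω = j8:
pole (s+5): 5 + j8 → |·| = √(5²+8²) = √89 ≈ 9.434, ∠ = arctan(8/5) ≈ 57.99°
pole (s+8): 8 + j8 → |·| = √(8²+8²) = √128 ≈ 11.314, ∠ = arctan(8/8) ≈ 45.00°
pole (s+596): 596 + j8 → |·| = √(596²+8²) = √355280 ≈ 596.05, ∠ = arctan(8/596) ≈ 0.77°
|H| = 2 / 63620 ≈ 3.1437e-05
Gain = 20 log₁₀(3.1437e-05) ≈ -90.05 dB
∠H = 0.00° − 103.76° = -103.76°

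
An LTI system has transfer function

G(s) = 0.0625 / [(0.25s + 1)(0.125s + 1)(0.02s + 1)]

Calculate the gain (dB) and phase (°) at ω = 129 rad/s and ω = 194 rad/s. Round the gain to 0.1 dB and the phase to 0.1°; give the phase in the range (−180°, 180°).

At ω = 129 rad/s:
pole (1 + j129·0.25) = 1 + j32.25 → |·| ≈ 32.266, ∠ ≈ 88.22°
pole (1 + j129·0.125) = 1 + j16.125 → |·| ≈ 16.156, ∠ ≈ 86.45°
pole (1 + j129·0.02) = 1 + j2.58 → |·| ≈ 2.767, ∠ ≈ 68.81°
|G| = 0.0625 · 1 / (32.266 · 16.156 · 2.767) ≈ 4.333e-05
Gain = 20 log₁₀(4.333e-05) ≈ -87.26 dB
∠G = (0°) − (88.22° + 86.45° + 68.81°) = -243.48° ≡ 116.52° (principal value)

At ω = 194 rad/s:
pole (1 + j194·0.25) = 1 + j48.5 → |·| ≈ 48.51, ∠ ≈ 88.82°
pole (1 + j194·0.125) = 1 + j24.25 → |·| ≈ 24.271, ∠ ≈ 87.64°
pole (1 + j194·0.02) = 1 + j3.88 → |·| ≈ 4.0068, ∠ ≈ 75.55°
|G| = 0.0625 · 1 / (48.51 · 24.271 · 4.0068) ≈ 1.3248e-05
Gain = 20 log₁₀(1.3248e-05) ≈ -97.56 dB
∠G = (0°) − (88.82° + 87.64° + 75.55°) = -252.01° ≡ 107.99° (principal value)

ω = 129: -87.3 dB, 116.5°; ω = 194: -97.6 dB, 108.0°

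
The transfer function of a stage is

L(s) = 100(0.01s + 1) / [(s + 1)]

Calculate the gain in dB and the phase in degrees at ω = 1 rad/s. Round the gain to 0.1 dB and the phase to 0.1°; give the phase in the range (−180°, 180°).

At ω = 1 rad/s:
zero (1 + j1·0.01) = 1 + j0.01 → |·| ≈ 1, ∠ ≈ 0.57°
pole (1 + j1·1) = 1 + j1 → |·| ≈ 1.4142, ∠ ≈ 45.00°
|L| = 100 · 1 / (1.4142) ≈ 70.711
Gain = 20 log₁₀(70.711) ≈ 36.99 dB
∠L = (0.57°) − (45.00°) = -44.43°

37.0 dB, -44.4°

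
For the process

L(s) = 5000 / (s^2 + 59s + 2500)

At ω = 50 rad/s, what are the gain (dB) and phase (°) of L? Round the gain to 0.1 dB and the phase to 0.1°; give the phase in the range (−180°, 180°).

At s = jω = j50:
quadratic: (j50)² + 59·j50 + 2500 = 0 + j2950 → |·| ≈ 2950, ∠ ≈ 90.00°
|L| = 5000 / 2950 ≈ 1.6949
Gain = 20 log₁₀(1.6949) ≈ 4.58 dB
∠L = 0.00° − 90.00° = -90.00°

4.6 dB, -90.0°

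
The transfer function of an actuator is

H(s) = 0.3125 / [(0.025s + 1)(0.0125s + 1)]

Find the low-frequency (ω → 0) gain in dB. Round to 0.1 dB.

-10.1 dB

H(0) = 0.3125 · 1 / 1 = 0.3125
20 log₁₀(0.3125) ≈ -10.10 dB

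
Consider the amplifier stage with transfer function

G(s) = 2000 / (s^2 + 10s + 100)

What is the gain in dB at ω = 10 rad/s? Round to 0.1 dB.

At s = jω = j10:
quadratic: (j10)² + 10·j10 + 100 = 0 + j100 → |·| ≈ 100, ∠ ≈ 90.00°
|G| = 2000 / 100 ≈ 20
Gain = 20 log₁₀(20) ≈ 26.02 dB

26.0 dB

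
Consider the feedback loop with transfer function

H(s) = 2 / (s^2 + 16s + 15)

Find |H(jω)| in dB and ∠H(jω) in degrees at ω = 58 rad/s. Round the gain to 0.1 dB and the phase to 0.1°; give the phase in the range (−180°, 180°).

Substitute s = j58:
Numerator: 2 = 2 + j0
Denominator: (j58)^2 + 16(j58) + 15 = -3349 + j928
|N| = √(2² + 0²) ≈ 2, ∠N ≈ 0.00°
|D| = √(3349² + 928²) ≈ 3475.2, ∠D ≈ 164.51°
|H| = 2 / 3475.2 ≈ 0.00057551
Gain = 20 log₁₀(0.00057551) ≈ -64.80 dB
∠H = 0.00° − 164.51° = -164.51°

-64.8 dB, -164.5°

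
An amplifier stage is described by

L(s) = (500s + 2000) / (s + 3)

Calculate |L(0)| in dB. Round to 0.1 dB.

56.5 dB

L(0) = 2000 / 3 ≈ 666.67
20 log₁₀(666.67) ≈ 56.48 dB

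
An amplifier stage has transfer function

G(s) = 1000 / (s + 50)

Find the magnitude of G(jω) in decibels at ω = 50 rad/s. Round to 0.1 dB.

23.0 dB

Substitute s = j50:
Numerator: 1000 = 1000 + j0
Denominator: (j50) + 50 = 50 + j50
|N| = √(1000² + 0²) ≈ 1000, ∠N ≈ 0.00°
|D| = √(50² + 50²) ≈ 70.711, ∠D ≈ 45.00°
|G| = 1000 / 70.711 ≈ 14.142
Gain = 20 log₁₀(14.142) ≈ 23.01 dB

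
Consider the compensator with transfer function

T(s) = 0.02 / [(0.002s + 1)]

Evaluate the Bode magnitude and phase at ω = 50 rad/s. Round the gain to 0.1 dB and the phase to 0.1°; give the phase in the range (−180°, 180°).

At ω = 50 rad/s:
pole (1 + j50·0.002) = 1 + j0.1 → |·| ≈ 1.005, ∠ ≈ 5.71°
|T| = 0.02 · 1 / (1.005) ≈ 0.0199
Gain = 20 log₁₀(0.0199) ≈ -34.02 dB
∠T = (0°) − (5.71°) = -5.71°

-34.0 dB, -5.7°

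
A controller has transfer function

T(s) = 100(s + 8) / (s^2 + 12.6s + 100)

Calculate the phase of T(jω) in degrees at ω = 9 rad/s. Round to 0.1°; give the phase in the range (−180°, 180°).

At s = jω = j9:
zero (s+8): 8 + j9 → |·| = √(8²+9²) = √145 ≈ 12.042, ∠ = arctan(9/8) ≈ 48.37°
quadratic: (j9)² + 12.6·j9 + 100 = 19 + j113.4 → |·| ≈ 114.98, ∠ ≈ 80.49°
∠T = 48.37° − 80.49° = -32.12°

-32.1°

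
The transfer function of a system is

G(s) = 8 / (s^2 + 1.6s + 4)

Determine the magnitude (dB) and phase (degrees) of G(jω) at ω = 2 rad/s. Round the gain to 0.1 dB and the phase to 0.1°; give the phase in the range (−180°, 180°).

At s = jω = j2:
quadratic: (j2)² + 1.6·j2 + 4 = 0 + j3.2 → |·| ≈ 3.2, ∠ ≈ 90.00°
|G| = 8 / 3.2 ≈ 2.5
Gain = 20 log₁₀(2.5) ≈ 7.96 dB
∠G = 0.00° − 90.00° = -90.00°

8.0 dB, -90.0°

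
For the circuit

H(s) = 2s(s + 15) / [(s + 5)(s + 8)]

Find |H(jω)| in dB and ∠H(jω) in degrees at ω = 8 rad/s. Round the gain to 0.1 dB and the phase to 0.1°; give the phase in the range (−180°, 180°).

8.1 dB, 15.1°

At s = jω = j8:
zero (s+15): 15 + j8 → |·| = √(15²+8²) = √289 ≈ 17, ∠ = arctan(8/15) ≈ 28.07°
zero at origin: s = j8 → |·| = 8, ∠ = 90.00°
pole (s+5): 5 + j8 → |·| = √(5²+8²) = √89 ≈ 9.434, ∠ = arctan(8/5) ≈ 57.99°
pole (s+8): 8 + j8 → |·| = √(8²+8²) = √128 ≈ 11.314, ∠ = arctan(8/8) ≈ 45.00°
|H| = 2 · 136 / 106.74 ≈ 2.5482
Gain = 20 log₁₀(2.5482) ≈ 8.12 dB
∠H = 118.07° − 102.99° = 15.08°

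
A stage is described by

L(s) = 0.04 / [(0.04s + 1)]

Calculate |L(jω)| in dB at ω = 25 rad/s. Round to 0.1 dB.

-31.0 dB

At ω = 25 rad/s:
pole (1 + j25·0.04) = 1 + j1 → |·| ≈ 1.4142, ∠ ≈ 45.00°
|L| = 0.04 · 1 / (1.4142) ≈ 0.028285
Gain = 20 log₁₀(0.028285) ≈ -30.97 dB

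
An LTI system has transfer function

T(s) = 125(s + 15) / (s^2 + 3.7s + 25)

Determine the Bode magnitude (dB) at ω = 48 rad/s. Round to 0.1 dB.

At s = jω = j48:
zero (s+15): 15 + j48 → |·| = √(15²+48²) = √2529 ≈ 50.289, ∠ = arctan(48/15) ≈ 72.65°
quadratic: (j48)² + 3.7·j48 + 25 = -2279 + j177.6 → |·| ≈ 2285.9, ∠ ≈ 175.54°
|T| = 125 · 50.289 / 2285.9 ≈ 2.75
Gain = 20 log₁₀(2.75) ≈ 8.79 dB

8.8 dB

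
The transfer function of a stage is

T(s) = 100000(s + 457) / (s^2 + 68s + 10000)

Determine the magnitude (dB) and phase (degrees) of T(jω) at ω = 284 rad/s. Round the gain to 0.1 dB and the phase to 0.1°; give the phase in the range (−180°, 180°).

57.3 dB, -132.9°

At s = jω = j284:
zero (s+457): 457 + j284 → |·| = √(457²+284²) = √289505 ≈ 538.06, ∠ = arctan(284/457) ≈ 31.86°
quadratic: (j284)² + 68·j284 + 10000 = -70656 + j19312 → |·| ≈ 73248, ∠ ≈ 164.71°
|T| = 100000 · 538.06 / 73248 ≈ 734.57
Gain = 20 log₁₀(734.57) ≈ 57.32 dB
∠T = 31.86° − 164.71° = -132.85°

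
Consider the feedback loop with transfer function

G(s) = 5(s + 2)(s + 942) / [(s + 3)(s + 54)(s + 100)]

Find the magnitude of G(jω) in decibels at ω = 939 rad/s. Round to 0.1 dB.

At s = jω = j939:
zero (s+2): 2 + j939 → |·| = √(2²+939²) = √881725 ≈ 939, ∠ = arctan(939/2) ≈ 89.88°
zero (s+942): 942 + j939 → |·| = √(942²+939²) = √1769085 ≈ 1330.1, ∠ = arctan(939/942) ≈ 44.91°
pole (s+3): 3 + j939 → |·| = √(3²+939²) = √881730 ≈ 939, ∠ = arctan(939/3) ≈ 89.82°
pole (s+54): 54 + j939 → |·| = √(54²+939²) = √884637 ≈ 940.55, ∠ = arctan(939/54) ≈ 86.71°
pole (s+100): 100 + j939 → |·| = √(100²+939²) = √891721 ≈ 944.31, ∠ = arctan(939/100) ≈ 83.92°
|G| = 5 · 1.249e+06 / 8.3399e+08 ≈ 0.0074881
Gain = 20 log₁₀(0.0074881) ≈ -42.51 dB

-42.5 dB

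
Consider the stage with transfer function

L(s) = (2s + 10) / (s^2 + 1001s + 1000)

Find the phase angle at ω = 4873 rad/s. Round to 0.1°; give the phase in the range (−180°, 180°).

-78.5°

Substitute s = j4873:
Numerator: 2(j4873) + 10 = 10 + j9746
Denominator: (j4873)^2 + 1001(j4873) + 1000 = -23745129 + j4877873
|N| = √(10² + 9746²) ≈ 9746, ∠N ≈ 89.94°
|D| = √(23745129² + 4877873²) ≈ 2.4241e+07, ∠D ≈ 168.39°
∠L = 89.94° − 168.39° = -78.45°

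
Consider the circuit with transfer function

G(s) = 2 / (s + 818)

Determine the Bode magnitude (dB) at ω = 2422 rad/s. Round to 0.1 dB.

At s = jω = j2422:
pole (s+818): 818 + j2422 → |·| = √(818²+2422²) = √6535208 ≈ 2556.4, ∠ = arctan(2422/818) ≈ 71.34°
|G| = 2 / 2556.4 ≈ 0.00078235
Gain = 20 log₁₀(0.00078235) ≈ -62.13 dB

-62.1 dB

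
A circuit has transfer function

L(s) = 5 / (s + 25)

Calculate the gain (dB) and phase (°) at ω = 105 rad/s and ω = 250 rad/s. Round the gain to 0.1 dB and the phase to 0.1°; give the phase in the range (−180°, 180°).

ω = 105: -26.7 dB, -76.6°; ω = 250: -34.0 dB, -84.3°

At s = jω = j105:
pole (s+25): 25 + j105 → |·| = √(25²+105²) = √11650 ≈ 107.94, ∠ = arctan(105/25) ≈ 76.61°
|L| = 5 / 107.94 ≈ 0.046322
Gain = 20 log₁₀(0.046322) ≈ -26.68 dB
∠L = 0.00° − 76.61° = -76.61°

At s = jω = j250:
pole (s+25): 25 + j250 → |·| = √(25²+250²) = √63125 ≈ 251.25, ∠ = arctan(250/25) ≈ 84.29°
|L| = 5 / 251.25 ≈ 0.0199
Gain = 20 log₁₀(0.0199) ≈ -34.02 dB
∠L = 0.00° − 84.29° = -84.29°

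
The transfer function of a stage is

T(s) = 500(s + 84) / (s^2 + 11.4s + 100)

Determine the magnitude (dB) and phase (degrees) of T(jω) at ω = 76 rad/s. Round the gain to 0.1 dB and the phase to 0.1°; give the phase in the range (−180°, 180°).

At s = jω = j76:
zero (s+84): 84 + j76 → |·| = √(84²+76²) = √12832 ≈ 113.28, ∠ = arctan(76/84) ≈ 42.14°
quadratic: (j76)² + 11.4·j76 + 100 = -5676 + j866.4 → |·| ≈ 5741.7, ∠ ≈ 171.32°
|T| = 500 · 113.28 / 5741.7 ≈ 9.8647
Gain = 20 log₁₀(9.8647) ≈ 19.88 dB
∠T = 42.14° − 171.32° = -129.18°

19.9 dB, -129.2°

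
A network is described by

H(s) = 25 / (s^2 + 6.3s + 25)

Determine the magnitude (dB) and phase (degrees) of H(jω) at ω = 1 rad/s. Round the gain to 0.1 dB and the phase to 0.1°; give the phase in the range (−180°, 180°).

At s = jω = j1:
quadratic: (j1)² + 6.3·j1 + 25 = 24 + j6.3 → |·| ≈ 24.813, ∠ ≈ 14.71°
|H| = 25 / 24.813 ≈ 1.0075
Gain = 20 log₁₀(1.0075) ≈ 0.06 dB
∠H = 0.00° − 14.71° = -14.71°

0.1 dB, -14.7°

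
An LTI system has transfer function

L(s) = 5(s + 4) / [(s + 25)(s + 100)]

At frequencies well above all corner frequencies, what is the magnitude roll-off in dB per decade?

Each pole contributes −20 dB/decade at high frequency; each zero contributes +20 dB/decade.
Net: 1 zero(s) − 2 pole(s) → -20 dB/decade.

-20 dB/decade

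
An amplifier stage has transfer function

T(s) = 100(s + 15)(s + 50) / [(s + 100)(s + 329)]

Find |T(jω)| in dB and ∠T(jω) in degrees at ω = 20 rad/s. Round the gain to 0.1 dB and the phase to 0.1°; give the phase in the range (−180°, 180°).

At s = jω = j20:
zero (s+15): 15 + j20 → |·| = √(15²+20²) = √625 ≈ 25, ∠ = arctan(20/15) ≈ 53.13°
zero (s+50): 50 + j20 → |·| = √(50²+20²) = √2900 ≈ 53.852, ∠ = arctan(20/50) ≈ 21.80°
pole (s+100): 100 + j20 → |·| = √(100²+20²) = √10400 ≈ 101.98, ∠ = arctan(20/100) ≈ 11.31°
pole (s+329): 329 + j20 → |·| = √(329²+20²) = √108641 ≈ 329.61, ∠ = arctan(20/329) ≈ 3.48°
|T| = 100 · 1346.3 / 33614 ≈ 4.0052
Gain = 20 log₁₀(4.0052) ≈ 12.05 dB
∠T = 74.93° − 14.79° = 60.14°

12.1 dB, 60.1°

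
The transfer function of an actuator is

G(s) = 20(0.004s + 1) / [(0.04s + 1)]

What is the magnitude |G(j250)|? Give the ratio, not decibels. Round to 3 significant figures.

2.81

At ω = 250 rad/s:
zero (1 + j250·0.004) = 1 + j1 → |·| ≈ 1.4142, ∠ ≈ 45.00°
pole (1 + j250·0.04) = 1 + j10 → |·| ≈ 10.05, ∠ ≈ 84.29°
|G| = 20 · 1.4142 / (10.05) ≈ 2.8143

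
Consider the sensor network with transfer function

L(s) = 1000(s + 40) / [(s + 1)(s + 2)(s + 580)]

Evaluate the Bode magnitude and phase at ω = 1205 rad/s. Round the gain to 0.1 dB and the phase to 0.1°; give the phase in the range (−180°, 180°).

-64.1 dB, -156.1°

At s = jω = j1205:
zero (s+40): 40 + j1205 → |·| = √(40²+1205²) = √1453625 ≈ 1205.7, ∠ = arctan(1205/40) ≈ 88.10°
pole (s+1): 1 + j1205 → |·| = √(1²+1205²) = √1452026 ≈ 1205, ∠ = arctan(1205/1) ≈ 89.95°
pole (s+2): 2 + j1205 → |·| = √(2²+1205²) = √1452029 ≈ 1205, ∠ = arctan(1205/2) ≈ 89.90°
pole (s+580): 580 + j1205 → |·| = √(580²+1205²) = √1788425 ≈ 1337.3, ∠ = arctan(1205/580) ≈ 64.30°
|L| = 1000 · 1205.7 / 1.9418e+09 ≈ 0.00062092
Gain = 20 log₁₀(0.00062092) ≈ -64.14 dB
∠L = 88.10° − 244.15° = -156.05°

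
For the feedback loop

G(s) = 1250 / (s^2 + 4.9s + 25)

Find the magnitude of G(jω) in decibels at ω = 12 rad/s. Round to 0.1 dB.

19.5 dB

At s = jω = j12:
quadratic: (j12)² + 4.9·j12 + 25 = -119 + j58.8 → |·| ≈ 132.73, ∠ ≈ 153.71°
|G| = 1250 / 132.73 ≈ 9.4176
Gain = 20 log₁₀(9.4176) ≈ 19.48 dB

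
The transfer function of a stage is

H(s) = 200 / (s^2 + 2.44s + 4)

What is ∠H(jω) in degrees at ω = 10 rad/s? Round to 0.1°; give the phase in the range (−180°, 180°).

-165.7°

At s = jω = j10:
quadratic: (j10)² + 2.44·j10 + 4 = -96 + j24.4 → |·| ≈ 99.052, ∠ ≈ 165.74°
∠H = 0.00° − 165.74° = -165.74°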